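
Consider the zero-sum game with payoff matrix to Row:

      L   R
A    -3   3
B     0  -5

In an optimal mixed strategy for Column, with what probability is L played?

8/11

Row minima: A → -3, B → -5; maximin = -3.
Column maxima: L → 0, R → 3; minimax = 0.
-3 ≠ 0, so there is no saddle point; optimal play is mixed.
Let Row play A with probability p. Expected payoff against L: (-3)p + 0(1−p) = −3p; against R: 3p + (-5)(1−p) = 8p − 5.
Setting these equal: −3p = 8p − 5 ⇒ −11p = -5 ⇒ p = 5/11, and the value is (-3)·(5/11) = -15/11.
For Column: with q = P(L), equating A's and B's payoffs gives −6q + 3 = 5q − 5 ⇒ q = 8/11.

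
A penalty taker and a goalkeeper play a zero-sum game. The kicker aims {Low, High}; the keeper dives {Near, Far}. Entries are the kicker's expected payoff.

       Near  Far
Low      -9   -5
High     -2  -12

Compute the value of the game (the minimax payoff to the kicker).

Row minima: Low → -9, High → -12; maximin = -9.
Column maxima: Near → -2, Far → -5; minimax = -5.
-9 ≠ -5, so there is no saddle point; optimal play is mixed.
Let the kicker play Low with probability p. Expected payoff against Near: (-9)p + (-2)(1−p) = −7p − 2; against Far: (-5)p + (-12)(1−p) = 7p − 12.
Setting these equal: −7p − 2 = 7p − 12 ⇒ −14p = -10 ⇒ p = 5/7, and the value is (-7)·(5/7) − 2 = -7.
For the keeper: with q = P(Near), equating Low's and High's payoffs gives −4q − 5 = 10q − 12 ⇒ q = 1/2.

-7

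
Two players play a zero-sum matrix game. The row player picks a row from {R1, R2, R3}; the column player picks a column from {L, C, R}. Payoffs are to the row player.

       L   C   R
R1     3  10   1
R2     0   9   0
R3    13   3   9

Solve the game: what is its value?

Row minima: R1 → 1, R2 → 0, R3 → 3; maximin = 3.
Column maxima: L → 13, C → 10, R → 9; minimax = 9.
3 ≠ 9, so there is no saddle point; optimal play is mixed.
R2 is strictly dominated by R1, so the row player never plays it.
With R2 eliminated, L is strictly dominated by R (it gives the row player strictly more in every remaining row), so the column player never plays it.
On the remaining 2×2 (R1, R3 vs C, R):
Let the row player play R1 with probability p. Expected payoff against C: 10p + 3(1−p) = 7p + 3; against R: 1p + 9(1−p) = −8p + 9.
Setting these equal: 7p + 3 = −8p + 9 ⇒ 15p = 6 ⇒ p = 2/5, and the value is (7)·(2/5) + 3 = 29/5.
For the column player: with q = P(C), equating R1's and R3's payoffs gives 9q + 1 = −6q + 9 ⇒ q = 8/15.

29/5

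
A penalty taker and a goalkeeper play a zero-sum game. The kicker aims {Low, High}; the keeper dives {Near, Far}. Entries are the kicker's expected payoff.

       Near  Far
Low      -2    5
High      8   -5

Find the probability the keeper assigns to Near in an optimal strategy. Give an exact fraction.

Row minima: Low → -2, High → -5; maximin = -2.
Column maxima: Near → 8, Far → 5; minimax = 5.
-2 ≠ 5, so there is no saddle point; optimal play is mixed.
Let the kicker play Low with probability p. Expected payoff against Near: (-2)p + 8(1−p) = −10p + 8; against Far: 5p + (-5)(1−p) = 10p − 5.
Setting these equal: −10p + 8 = 10p − 5 ⇒ −20p = -13 ⇒ p = 13/20, and the value is (-10)·(13/20) + 8 = 3/2.
For the keeper: with q = P(Near), equating Low's and High's payoffs gives −7q + 5 = 13q − 5 ⇒ q = 1/2.

1/2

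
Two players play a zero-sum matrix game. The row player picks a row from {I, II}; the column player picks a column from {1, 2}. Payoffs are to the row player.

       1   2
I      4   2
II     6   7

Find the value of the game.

Row minima: I → 2, II → 6; maximin = 6.
Column maxima: 1 → 6, 2 → 7; minimax = 6.
Since maximin = minimax = 6, there is a saddle point and the value is 6.

6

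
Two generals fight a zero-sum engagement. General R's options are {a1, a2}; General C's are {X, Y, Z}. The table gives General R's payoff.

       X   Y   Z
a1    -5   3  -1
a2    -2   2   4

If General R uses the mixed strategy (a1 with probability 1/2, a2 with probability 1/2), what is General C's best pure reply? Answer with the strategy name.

X

If General C plays X, General R's expected payoff is (1/2)·(-5) + (1/2)·(-2) = -7/2.
If General C plays Y, General R's expected payoff is (1/2)·3 + (1/2)·2 = 5/2.
If General C plays Z, General R's expected payoff is (1/2)·(-1) + (1/2)·4 = 3/2.
General C minimizes General R's payoff; the smallest is -7/2, so the best response is X.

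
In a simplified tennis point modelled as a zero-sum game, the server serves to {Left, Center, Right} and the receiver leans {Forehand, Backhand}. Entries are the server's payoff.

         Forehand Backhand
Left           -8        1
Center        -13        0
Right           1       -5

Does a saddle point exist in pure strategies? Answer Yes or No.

No

Row minima: Left → -8, Center → -13, Right → -5; maximin = -5.
Column maxima: Forehand → 1, Backhand → 1; minimax = 1.
-5 ≠ 1, so no pure-strategy equilibrium exists.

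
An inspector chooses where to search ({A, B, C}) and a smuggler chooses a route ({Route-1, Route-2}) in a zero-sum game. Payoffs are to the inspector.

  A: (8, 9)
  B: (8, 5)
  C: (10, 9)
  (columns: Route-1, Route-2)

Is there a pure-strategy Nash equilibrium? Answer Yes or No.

Row minima: A → 8, B → 5, C → 9; maximin = 9.
Column maxima: Route-1 → 10, Route-2 → 9; minimax = 9.
maximin = minimax = 9, so a saddle point exists.

Yes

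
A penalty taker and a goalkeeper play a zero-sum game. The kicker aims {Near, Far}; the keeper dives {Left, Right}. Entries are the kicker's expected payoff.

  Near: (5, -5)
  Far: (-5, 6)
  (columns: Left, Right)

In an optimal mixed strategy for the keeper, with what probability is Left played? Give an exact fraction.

11/21

Row minima: Near → -5, Far → -5; maximin = -5.
Column maxima: Left → 5, Right → 6; minimax = 5.
-5 ≠ 5, so there is no saddle point; optimal play is mixed.
Let the kicker play Near with probability p. Expected payoff against Left: 5p + (-5)(1−p) = 10p − 5; against Right: (-5)p + 6(1−p) = −11p + 6.
Setting these equal: 10p − 5 = −11p + 6 ⇒ 21p = 11 ⇒ p = 11/21, and the value is (10)·(11/21) − 5 = 5/21.
For the keeper: with q = P(Left), equating Near's and Far's payoffs gives 10q − 5 = −11q + 6 ⇒ q = 11/21.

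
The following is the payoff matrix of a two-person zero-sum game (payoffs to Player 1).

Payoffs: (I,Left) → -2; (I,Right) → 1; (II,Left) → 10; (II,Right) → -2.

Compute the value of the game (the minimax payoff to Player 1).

2/5

Row minima: I → -2, II → -2; maximin = -2.
Column maxima: Left → 10, Right → 1; minimax = 1.
-2 ≠ 1, so there is no saddle point; optimal play is mixed.
Let Player 1 play I with probability p. Expected payoff against Left: (-2)p + 10(1−p) = −12p + 10; against Right: 1p + (-2)(1−p) = 3p − 2.
Setting these equal: −12p + 10 = 3p − 2 ⇒ −15p = -12 ⇒ p = 4/5, and the value is (-12)·(4/5) + 10 = 2/5.
For Player 2: with q = P(Left), equating I's and II's payoffs gives −3q + 1 = 12q − 2 ⇒ q = 1/5.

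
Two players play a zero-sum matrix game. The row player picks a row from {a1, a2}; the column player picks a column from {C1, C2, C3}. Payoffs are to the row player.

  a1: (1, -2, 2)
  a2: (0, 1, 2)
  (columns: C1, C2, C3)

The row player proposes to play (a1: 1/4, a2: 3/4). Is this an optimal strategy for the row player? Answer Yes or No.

Yes

Against C1 this mix gives (1/4)·1 + (3/4)·0 = 1/4.
Against C2 this mix gives (1/4)·(-2) + (3/4)·1 = 1/4.
Against C3 this mix gives (1/4)·2 + (3/4)·2 = 2.
All of the column player's active replies (C1, C2) yield 1/4, and no column does worse for the row player. The mix makes the column player indifferent and guarantees 1/4, so it is optimal.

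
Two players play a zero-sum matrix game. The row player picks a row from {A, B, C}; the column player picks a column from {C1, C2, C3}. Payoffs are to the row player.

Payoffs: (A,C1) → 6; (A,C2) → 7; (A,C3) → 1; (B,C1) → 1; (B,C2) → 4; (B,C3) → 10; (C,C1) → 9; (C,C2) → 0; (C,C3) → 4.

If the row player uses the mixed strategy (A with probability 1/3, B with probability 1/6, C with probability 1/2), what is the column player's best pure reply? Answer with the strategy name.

C2

If the column player plays C1, the row player's expected payoff is (1/3)·6 + (1/6)·1 + (1/2)·9 = 20/3.
If the column player plays C2, the row player's expected payoff is (1/3)·7 + (1/6)·4 + (1/2)·0 = 3.
If the column player plays C3, the row player's expected payoff is (1/3)·1 + (1/6)·10 + (1/2)·4 = 4.
The column player minimizes the row player's payoff; the smallest is 3, so the best response is C2.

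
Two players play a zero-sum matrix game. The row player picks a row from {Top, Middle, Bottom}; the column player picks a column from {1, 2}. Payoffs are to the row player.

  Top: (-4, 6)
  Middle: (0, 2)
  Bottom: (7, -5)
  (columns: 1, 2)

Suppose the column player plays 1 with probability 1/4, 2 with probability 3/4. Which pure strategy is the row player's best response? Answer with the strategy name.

Top

Expected payoff of Top: (1/4)·(-4) + (3/4)·6 = 7/2.
Expected payoff of Middle: (1/4)·0 + (3/4)·2 = 3/2.
Expected payoff of Bottom: (1/4)·7 + (3/4)·(-5) = -2.
The largest is 7/2, so the row player's best response is Top.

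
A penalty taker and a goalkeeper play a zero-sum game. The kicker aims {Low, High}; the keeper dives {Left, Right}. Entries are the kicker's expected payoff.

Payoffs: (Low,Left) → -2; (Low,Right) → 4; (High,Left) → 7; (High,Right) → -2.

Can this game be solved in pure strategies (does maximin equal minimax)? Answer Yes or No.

Row minima: Low → -2, High → -2; maximin = -2.
Column maxima: Left → 7, Right → 4; minimax = 4.
-2 ≠ 4, so no pure-strategy equilibrium exists.

No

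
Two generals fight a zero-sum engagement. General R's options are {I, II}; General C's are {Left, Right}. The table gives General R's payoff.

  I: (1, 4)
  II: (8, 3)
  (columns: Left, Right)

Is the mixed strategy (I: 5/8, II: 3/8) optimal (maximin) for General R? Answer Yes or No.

Against Left this mix gives (5/8)·1 + (3/8)·8 = 29/8.
Against Right this mix gives (5/8)·4 + (3/8)·3 = 29/8.
All of General C's active replies (Left, Right) yield 29/8, and no column does worse for General R. The mix makes General C indifferent and guarantees 29/8, so it is optimal.

Yes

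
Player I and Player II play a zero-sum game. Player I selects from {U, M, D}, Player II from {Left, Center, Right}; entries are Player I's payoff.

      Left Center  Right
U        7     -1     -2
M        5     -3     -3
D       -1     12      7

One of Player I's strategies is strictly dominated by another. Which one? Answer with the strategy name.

U gives a strictly higher payoff than M against every column: 7 > 5, -1 > -3, -2 > -3.
So M is strictly dominated and Player I never plays it.

M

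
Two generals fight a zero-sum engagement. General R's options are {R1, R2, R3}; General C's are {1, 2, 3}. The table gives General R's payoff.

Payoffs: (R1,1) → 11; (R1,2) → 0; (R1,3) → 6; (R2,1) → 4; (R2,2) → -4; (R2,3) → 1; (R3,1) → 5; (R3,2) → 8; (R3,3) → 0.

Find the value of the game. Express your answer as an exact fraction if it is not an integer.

Row minima: R1 → 0, R2 → -4, R3 → 0; maximin = 0.
Column maxima: 1 → 11, 2 → 8, 3 → 6; minimax = 6.
0 ≠ 6, so there is no saddle point; optimal play is mixed.
R2 is strictly dominated by R1, so General R never plays it.
1 is strictly dominated by 3 (it gives General R strictly more in every row), so General C never plays it.
On the remaining 2×2 (R1, R3 vs 2, 3):
Let General R play R1 with probability p. Expected payoff against 2: 0p + 8(1−p) = −8p + 8; against 3: 6p + 0(1−p) = 6p.
Setting these equal: −8p + 8 = 6p ⇒ −14p = -8 ⇒ p = 4/7, and the value is (-8)·(4/7) + 8 = 24/7.
For General C: with q = P(2), equating R1's and R3's payoffs gives −6q + 6 = 8q ⇒ q = 3/7.

24/7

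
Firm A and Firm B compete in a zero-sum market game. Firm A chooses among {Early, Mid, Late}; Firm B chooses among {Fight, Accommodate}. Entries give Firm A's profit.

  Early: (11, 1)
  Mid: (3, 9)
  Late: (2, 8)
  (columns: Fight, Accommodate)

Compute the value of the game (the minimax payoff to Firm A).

6

Row minima: Early → 1, Mid → 3, Late → 2; maximin = 3.
Column maxima: Fight → 11, Accommodate → 9; minimax = 9.
3 ≠ 9, so there is no saddle point; optimal play is mixed.
Late is strictly dominated by Mid, so Firm A never plays it.
On the remaining 2×2 (Early, Mid vs Fight, Accommodate):
Let Firm A play Early with probability p. Expected payoff against Fight: 11p + 3(1−p) = 8p + 3; against Accommodate: 1p + 9(1−p) = −8p + 9.
Setting these equal: 8p + 3 = −8p + 9 ⇒ 16p = 6 ⇒ p = 3/8, and the value is (8)·(3/8) + 3 = 6.
For Firm B: with q = P(Fight), equating Early's and Mid's payoffs gives 10q + 1 = −6q + 9 ⇒ q = 1/2.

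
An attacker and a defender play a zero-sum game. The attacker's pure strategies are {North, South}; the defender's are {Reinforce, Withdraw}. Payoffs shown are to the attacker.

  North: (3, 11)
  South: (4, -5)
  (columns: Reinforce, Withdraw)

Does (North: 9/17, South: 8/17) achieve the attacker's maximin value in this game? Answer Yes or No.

Against Reinforce this mix gives (9/17)·3 + (8/17)·4 = 59/17.
Against Withdraw this mix gives (9/17)·11 + (8/17)·(-5) = 59/17.
All of the defender's active replies (Reinforce, Withdraw) yield 59/17, and no column does worse for the attacker. The mix makes the defender indifferent and guarantees 59/17, so it is optimal.

Yes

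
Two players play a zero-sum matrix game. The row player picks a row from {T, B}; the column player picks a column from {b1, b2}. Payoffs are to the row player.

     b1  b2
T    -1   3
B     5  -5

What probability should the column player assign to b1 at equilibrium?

4/7

Row minima: T → -1, B → -5; maximin = -1.
Column maxima: b1 → 5, b2 → 3; minimax = 3.
-1 ≠ 3, so there is no saddle point; optimal play is mixed.
Let the row player play T with probability p. Expected payoff against b1: (-1)p + 5(1−p) = −6p + 5; against b2: 3p + (-5)(1−p) = 8p − 5.
Setting these equal: −6p + 5 = 8p − 5 ⇒ −14p = -10 ⇒ p = 5/7, and the value is (-6)·(5/7) + 5 = 5/7.
For the column player: with q = P(b1), equating T's and B's payoffs gives −4q + 3 = 10q − 5 ⇒ q = 4/7.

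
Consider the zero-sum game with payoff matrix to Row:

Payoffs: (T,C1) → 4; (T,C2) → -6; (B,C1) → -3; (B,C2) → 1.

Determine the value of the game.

-1

Row minima: T → -6, B → -3; maximin = -3.
Column maxima: C1 → 4, C2 → 1; minimax = 1.
-3 ≠ 1, so there is no saddle point; optimal play is mixed.
Let Row play T with probability p. Expected payoff against C1: 4p + (-3)(1−p) = 7p − 3; against C2: (-6)p + 1(1−p) = −7p + 1.
Setting these equal: 7p − 3 = −7p + 1 ⇒ 14p = 4 ⇒ p = 2/7, and the value is (7)·(2/7) − 3 = -1.
For Column: with q = P(C1), equating T's and B's payoffs gives 10q − 6 = −4q + 1 ⇒ q = 1/2.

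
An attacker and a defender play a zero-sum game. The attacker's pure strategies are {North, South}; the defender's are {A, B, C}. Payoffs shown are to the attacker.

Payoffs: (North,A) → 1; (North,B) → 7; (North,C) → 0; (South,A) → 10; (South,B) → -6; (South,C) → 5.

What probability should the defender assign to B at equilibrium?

Row minima: North → 0, South → -6; maximin = 0.
Column maxima: A → 10, B → 7, C → 5; minimax = 5.
0 ≠ 5, so there is no saddle point; optimal play is mixed.
A is strictly dominated by C (it gives the attacker strictly more in every row), so the defender never plays it.
On the remaining 2×2 (North, South vs B, C):
Let the attacker play North with probability p. Expected payoff against B: 7p + (-6)(1−p) = 13p − 6; against C: 0p + 5(1−p) = −5p + 5.
Setting these equal: 13p − 6 = −5p + 5 ⇒ 18p = 11 ⇒ p = 11/18, and the value is (13)·(11/18) − 6 = 35/18.
For the defender: with q = P(B), equating North's and South's payoffs gives 7q = −11q + 5 ⇒ q = 5/18.

5/18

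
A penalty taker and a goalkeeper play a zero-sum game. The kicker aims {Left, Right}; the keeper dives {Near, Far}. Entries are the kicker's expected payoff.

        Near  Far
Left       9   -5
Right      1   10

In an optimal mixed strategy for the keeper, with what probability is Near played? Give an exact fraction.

15/23

Row minima: Left → -5, Right → 1; maximin = 1.
Column maxima: Near → 9, Far → 10; minimax = 9.
1 ≠ 9, so there is no saddle point; optimal play is mixed.
Let the kicker play Left with probability p. Expected payoff against Near: 9p + 1(1−p) = 8p + 1; against Far: (-5)p + 10(1−p) = −15p + 10.
Setting these equal: 8p + 1 = −15p + 10 ⇒ 23p = 9 ⇒ p = 9/23, and the value is (8)·(9/23) + 1 = 95/23.
For the keeper: with q = P(Near), equating Left's and Right's payoffs gives 14q − 5 = −9q + 10 ⇒ q = 15/23.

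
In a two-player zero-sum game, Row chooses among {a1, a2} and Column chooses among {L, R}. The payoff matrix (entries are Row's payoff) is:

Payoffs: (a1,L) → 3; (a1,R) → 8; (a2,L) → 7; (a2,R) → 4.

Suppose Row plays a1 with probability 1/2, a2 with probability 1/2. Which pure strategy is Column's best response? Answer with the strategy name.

If Column plays L, Row's expected payoff is (1/2)·3 + (1/2)·7 = 5.
If Column plays R, Row's expected payoff is (1/2)·8 + (1/2)·4 = 6.
Column minimizes Row's payoff; the smallest is 5, so the best response is L.

L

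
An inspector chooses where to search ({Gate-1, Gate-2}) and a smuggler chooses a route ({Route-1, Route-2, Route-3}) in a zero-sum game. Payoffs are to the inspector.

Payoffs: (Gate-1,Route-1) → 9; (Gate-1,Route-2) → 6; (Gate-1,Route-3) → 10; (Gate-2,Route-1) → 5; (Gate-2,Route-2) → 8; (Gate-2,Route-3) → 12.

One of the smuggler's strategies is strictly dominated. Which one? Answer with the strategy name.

Route-1 holds the inspector's payoff strictly below Route-3 in every row: 9 < 10, 5 < 12.
So Route-3 is strictly dominated for the smuggler.

Route-3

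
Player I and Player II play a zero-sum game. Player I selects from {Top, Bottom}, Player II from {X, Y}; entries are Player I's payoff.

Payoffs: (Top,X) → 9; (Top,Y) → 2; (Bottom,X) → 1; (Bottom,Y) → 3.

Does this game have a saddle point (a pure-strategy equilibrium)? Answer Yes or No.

No

Row minima: Top → 2, Bottom → 1; maximin = 2.
Column maxima: X → 9, Y → 3; minimax = 3.
2 ≠ 3, so no pure-strategy equilibrium exists.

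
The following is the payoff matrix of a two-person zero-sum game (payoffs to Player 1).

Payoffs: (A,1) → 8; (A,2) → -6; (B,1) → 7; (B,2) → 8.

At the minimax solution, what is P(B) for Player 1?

14/15

Row minima: A → -6, B → 7; maximin = 7.
Column maxima: 1 → 8, 2 → 8; minimax = 8.
7 ≠ 8, so there is no saddle point; optimal play is mixed.
Let Player 1 play A with probability p. Expected payoff against 1: 8p + 7(1−p) = p + 7; against 2: (-6)p + 8(1−p) = −14p + 8.
Setting these equal: p + 7 = −14p + 8 ⇒ 15p = 1 ⇒ p = 1/15, and the value is (1)·(1/15) + 7 = 106/15.
For Player 2: with q = P(1), equating A's and B's payoffs gives 14q − 6 = −q + 8 ⇒ q = 14/15.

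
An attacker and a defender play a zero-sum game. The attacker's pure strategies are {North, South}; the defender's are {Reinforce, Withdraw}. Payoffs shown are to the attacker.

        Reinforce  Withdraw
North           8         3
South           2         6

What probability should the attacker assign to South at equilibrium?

5/9

Row minima: North → 3, South → 2; maximin = 3.
Column maxima: Reinforce → 8, Withdraw → 6; minimax = 6.
3 ≠ 6, so there is no saddle point; optimal play is mixed.
Let the attacker play North with probability p. Expected payoff against Reinforce: 8p + 2(1−p) = 6p + 2; against Withdraw: 3p + 6(1−p) = −3p + 6.
Setting these equal: 6p + 2 = −3p + 6 ⇒ 9p = 4 ⇒ p = 4/9, and the value is (6)·(4/9) + 2 = 14/3.
For the defender: with q = P(Reinforce), equating North's and South's payoffs gives 5q + 3 = −4q + 6 ⇒ q = 1/3.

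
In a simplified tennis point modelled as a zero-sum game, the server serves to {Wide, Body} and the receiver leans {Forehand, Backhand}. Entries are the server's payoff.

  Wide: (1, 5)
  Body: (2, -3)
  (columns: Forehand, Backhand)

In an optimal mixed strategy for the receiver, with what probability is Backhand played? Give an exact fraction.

Row minima: Wide → 1, Body → -3; maximin = 1.
Column maxima: Forehand → 2, Backhand → 5; minimax = 2.
1 ≠ 2, so there is no saddle point; optimal play is mixed.
Let the server play Wide with probability p. Expected payoff against Forehand: 1p + 2(1−p) = −p + 2; against Backhand: 5p + (-3)(1−p) = 8p − 3.
Setting these equal: −p + 2 = 8p − 3 ⇒ −9p = -5 ⇒ p = 5/9, and the value is (-1)·(5/9) + 2 = 13/9.
For the receiver: with q = P(Forehand), equating Wide's and Body's payoffs gives −4q + 5 = 5q − 3 ⇒ q = 8/9.

1/9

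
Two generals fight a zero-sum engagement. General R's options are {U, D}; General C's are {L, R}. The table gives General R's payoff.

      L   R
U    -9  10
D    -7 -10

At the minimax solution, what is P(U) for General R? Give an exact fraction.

3/22

Row minima: U → -9, D → -10; maximin = -9.
Column maxima: L → -7, R → 10; minimax = -7.
-9 ≠ -7, so there is no saddle point; optimal play is mixed.
Let General R play U with probability p. Expected payoff against L: (-9)p + (-7)(1−p) = −2p − 7; against R: 10p + (-10)(1−p) = 20p − 10.
Setting these equal: −2p − 7 = 20p − 10 ⇒ −22p = -3 ⇒ p = 3/22, and the value is (-2)·(3/22) − 7 = -80/11.
For General C: with q = P(L), equating U's and D's payoffs gives −19q + 10 = 3q − 10 ⇒ q = 10/11.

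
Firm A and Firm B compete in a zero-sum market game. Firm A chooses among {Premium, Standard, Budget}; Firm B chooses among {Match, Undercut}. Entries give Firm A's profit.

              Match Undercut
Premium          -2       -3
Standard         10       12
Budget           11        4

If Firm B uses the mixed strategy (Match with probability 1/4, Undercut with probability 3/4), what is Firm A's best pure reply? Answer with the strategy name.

Standard

Expected payoff of Premium: (1/4)·(-2) + (3/4)·(-3) = -11/4.
Expected payoff of Standard: (1/4)·10 + (3/4)·12 = 23/2.
Expected payoff of Budget: (1/4)·11 + (3/4)·4 = 23/4.
The largest is 23/2, so Firm A's best response is Standard.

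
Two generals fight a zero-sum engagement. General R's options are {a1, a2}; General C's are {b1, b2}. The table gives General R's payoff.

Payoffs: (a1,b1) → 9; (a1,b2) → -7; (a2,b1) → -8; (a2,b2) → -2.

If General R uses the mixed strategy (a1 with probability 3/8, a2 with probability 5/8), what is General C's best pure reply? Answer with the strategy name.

If General C plays b1, General R's expected payoff is (3/8)·9 + (5/8)·(-8) = -13/8.
If General C plays b2, General R's expected payoff is (3/8)·(-7) + (5/8)·(-2) = -31/8.
General C minimizes General R's payoff; the smallest is -31/8, so the best response is b2.

b2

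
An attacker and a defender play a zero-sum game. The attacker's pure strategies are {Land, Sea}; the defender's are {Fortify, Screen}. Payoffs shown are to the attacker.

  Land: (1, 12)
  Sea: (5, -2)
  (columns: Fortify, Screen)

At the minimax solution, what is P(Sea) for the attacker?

11/18

Row minima: Land → 1, Sea → -2; maximin = 1.
Column maxima: Fortify → 5, Screen → 12; minimax = 5.
1 ≠ 5, so there is no saddle point; optimal play is mixed.
Let the attacker play Land with probability p. Expected payoff against Fortify: 1p + 5(1−p) = −4p + 5; against Screen: 12p + (-2)(1−p) = 14p − 2.
Setting these equal: −4p + 5 = 14p − 2 ⇒ −18p = -7 ⇒ p = 7/18, and the value is (-4)·(7/18) + 5 = 31/9.
For the defender: with q = P(Fortify), equating Land's and Sea's payoffs gives −11q + 12 = 7q − 2 ⇒ q = 7/9.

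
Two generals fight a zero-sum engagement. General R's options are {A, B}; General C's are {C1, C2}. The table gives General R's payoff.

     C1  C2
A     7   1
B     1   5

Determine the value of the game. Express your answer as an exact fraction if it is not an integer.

Row minima: A → 1, B → 1; maximin = 1.
Column maxima: C1 → 7, C2 → 5; minimax = 5.
1 ≠ 5, so there is no saddle point; optimal play is mixed.
Let General R play A with probability p. Expected payoff against C1: 7p + 1(1−p) = 6p + 1; against C2: 1p + 5(1−p) = −4p + 5.
Setting these equal: 6p + 1 = −4p + 5 ⇒ 10p = 4 ⇒ p = 2/5, and the value is (6)·(2/5) + 1 = 17/5.
For General C: with q = P(C1), equating A's and B's payoffs gives 6q + 1 = −4q + 5 ⇒ q = 2/5.

17/5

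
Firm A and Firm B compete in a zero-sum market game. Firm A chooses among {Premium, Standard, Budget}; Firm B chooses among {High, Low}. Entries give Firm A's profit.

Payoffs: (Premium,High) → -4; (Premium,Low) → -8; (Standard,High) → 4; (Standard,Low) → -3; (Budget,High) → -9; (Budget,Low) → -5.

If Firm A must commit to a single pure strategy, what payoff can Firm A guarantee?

Row minima: Premium → -8, Standard → -3, Budget → -9.
The best of these is -3.

-3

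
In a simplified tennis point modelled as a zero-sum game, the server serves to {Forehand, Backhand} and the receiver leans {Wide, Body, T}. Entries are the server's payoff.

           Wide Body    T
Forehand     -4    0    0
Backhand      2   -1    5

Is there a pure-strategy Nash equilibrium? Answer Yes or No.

No

Row minima: Forehand → -4, Backhand → -1; maximin = -1.
Column maxima: Wide → 2, Body → 0, T → 5; minimax = 0.
-1 ≠ 0, so no pure-strategy equilibrium exists.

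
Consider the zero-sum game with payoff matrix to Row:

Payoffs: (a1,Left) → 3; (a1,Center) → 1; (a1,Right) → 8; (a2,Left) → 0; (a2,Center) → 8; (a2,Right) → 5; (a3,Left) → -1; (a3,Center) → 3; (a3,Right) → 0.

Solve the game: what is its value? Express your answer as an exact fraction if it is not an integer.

12/5

Row minima: a1 → 1, a2 → 0, a3 → -1; maximin = 1.
Column maxima: Left → 3, Center → 8, Right → 8; minimax = 3.
1 ≠ 3, so there is no saddle point; optimal play is mixed.
a3 is strictly dominated by a2, so Row never plays it.
Right is strictly dominated by Left (it gives Row strictly more in every row), so Column never plays it.
On the remaining 2×2 (a1, a2 vs Left, Center):
Let Row play a1 with probability p. Expected payoff against Left: 3p + 0(1−p) = 3p; against Center: 1p + 8(1−p) = −7p + 8.
Setting these equal: 3p = −7p + 8 ⇒ 10p = 8 ⇒ p = 4/5, and the value is (3)·(4/5) = 12/5.
For Column: with q = P(Left), equating a1's and a2's payoffs gives 2q + 1 = −8q + 8 ⇒ q = 7/10.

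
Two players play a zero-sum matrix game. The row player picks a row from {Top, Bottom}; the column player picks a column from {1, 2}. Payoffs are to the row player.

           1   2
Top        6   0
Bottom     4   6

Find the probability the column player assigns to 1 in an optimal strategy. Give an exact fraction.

Row minima: Top → 0, Bottom → 4; maximin = 4.
Column maxima: 1 → 6, 2 → 6; minimax = 6.
4 ≠ 6, so there is no saddle point; optimal play is mixed.
Let the row player play Top with probability p. Expected payoff against 1: 6p + 4(1−p) = 2p + 4; against 2: 0p + 6(1−p) = −6p + 6.
Setting these equal: 2p + 4 = −6p + 6 ⇒ 8p = 2 ⇒ p = 1/4, and the value is (2)·(1/4) + 4 = 9/2.
For the column player: with q = P(1), equating Top's and Bottom's payoffs gives 6q = −2q + 6 ⇒ q = 3/4.

3/4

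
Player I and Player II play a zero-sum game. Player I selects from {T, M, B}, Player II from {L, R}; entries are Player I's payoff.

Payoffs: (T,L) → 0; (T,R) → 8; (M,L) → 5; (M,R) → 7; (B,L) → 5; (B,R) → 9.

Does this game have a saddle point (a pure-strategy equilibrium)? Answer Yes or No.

Row minima: T → 0, M → 5, B → 5; maximin = 5.
Column maxima: L → 5, R → 9; minimax = 5.
maximin = minimax = 5, so a saddle point exists.

Yes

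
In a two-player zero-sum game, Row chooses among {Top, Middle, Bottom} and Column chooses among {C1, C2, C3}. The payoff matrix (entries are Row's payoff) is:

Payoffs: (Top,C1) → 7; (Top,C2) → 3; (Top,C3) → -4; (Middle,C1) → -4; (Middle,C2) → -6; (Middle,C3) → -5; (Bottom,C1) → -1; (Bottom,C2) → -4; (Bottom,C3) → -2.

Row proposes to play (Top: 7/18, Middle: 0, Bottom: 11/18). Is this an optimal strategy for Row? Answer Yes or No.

No

Against C1 this mix gives (7/18)·7 + (11/18)·(-1) = 19/9.
Against C2 this mix gives (7/18)·3 + (11/18)·(-4) = -23/18.
Against C3 this mix gives (7/18)·(-4) + (11/18)·(-2) = -25/9.
Column will play C3, holding Row to -25/9. Shifting weight toward the row that does better against C3 would raise this floor (the equalizing mix achieves -22/9 against both C3 and C2), so the proposed strategy is not optimal.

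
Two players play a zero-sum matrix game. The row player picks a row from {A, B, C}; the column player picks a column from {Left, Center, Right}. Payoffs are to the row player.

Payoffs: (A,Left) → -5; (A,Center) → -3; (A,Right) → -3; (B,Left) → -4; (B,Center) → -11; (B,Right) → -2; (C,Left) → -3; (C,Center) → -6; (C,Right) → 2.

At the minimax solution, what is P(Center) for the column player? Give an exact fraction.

Row minima: A → -5, B → -11, C → -6; maximin = -5.
Column maxima: Left → -3, Center → -3, Right → 2; minimax = -3.
-5 ≠ -3, so there is no saddle point; optimal play is mixed.
B is strictly dominated by C, so the row player never plays it.
Right is strictly dominated by Left (it gives the row player strictly more in every row), so the column player never plays it.
On the remaining 2×2 (A, C vs Left, Center):
Let the row player play A with probability p. Expected payoff against Left: (-5)p + (-3)(1−p) = −2p − 3; against Center: (-3)p + (-6)(1−p) = 3p − 6.
Setting these equal: −2p − 3 = 3p − 6 ⇒ −5p = -3 ⇒ p = 3/5, and the value is (-2)·(3/5) − 3 = -21/5.
For the column player: with q = P(Left), equating A's and C's payoffs gives −2q − 3 = 3q − 6 ⇒ q = 3/5.

2/5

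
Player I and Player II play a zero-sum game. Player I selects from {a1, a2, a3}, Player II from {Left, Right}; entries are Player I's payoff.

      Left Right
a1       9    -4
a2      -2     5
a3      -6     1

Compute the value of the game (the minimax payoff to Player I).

37/20

Row minima: a1 → -4, a2 → -2, a3 → -6; maximin = -2.
Column maxima: Left → 9, Right → 5; minimax = 5.
-2 ≠ 5, so there is no saddle point; optimal play is mixed.
a3 is strictly dominated by a2, so Player I never plays it.
On the remaining 2×2 (a1, a2 vs Left, Right):
Let Player I play a1 with probability p. Expected payoff against Left: 9p + (-2)(1−p) = 11p − 2; against Right: (-4)p + 5(1−p) = −9p + 5.
Setting these equal: 11p − 2 = −9p + 5 ⇒ 20p = 7 ⇒ p = 7/20, and the value is (11)·(7/20) − 2 = 37/20.
For Player II: with q = P(Left), equating a1's and a2's payoffs gives 13q − 4 = −7q + 5 ⇒ q = 9/20.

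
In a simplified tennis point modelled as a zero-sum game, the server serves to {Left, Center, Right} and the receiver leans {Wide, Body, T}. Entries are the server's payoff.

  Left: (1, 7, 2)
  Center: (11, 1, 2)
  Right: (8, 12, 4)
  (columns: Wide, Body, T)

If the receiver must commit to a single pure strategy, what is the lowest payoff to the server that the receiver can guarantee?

4

Column maxima: Wide → 11, Body → 12, T → 4.
The smallest of these is 4.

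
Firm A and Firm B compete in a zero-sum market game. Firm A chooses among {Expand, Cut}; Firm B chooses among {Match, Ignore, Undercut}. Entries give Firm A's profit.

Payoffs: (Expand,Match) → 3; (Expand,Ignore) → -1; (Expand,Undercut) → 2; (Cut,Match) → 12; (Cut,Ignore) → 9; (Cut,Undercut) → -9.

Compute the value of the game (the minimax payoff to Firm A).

3/7

Row minima: Expand → -1, Cut → -9; maximin = -1.
Column maxima: Match → 12, Ignore → 9, Undercut → 2; minimax = 2.
-1 ≠ 2, so there is no saddle point; optimal play is mixed.
Match is strictly dominated by Ignore (it gives Firm A strictly more in every row), so Firm B never plays it.
On the remaining 2×2 (Expand, Cut vs Ignore, Undercut):
Let Firm A play Expand with probability p. Expected payoff against Ignore: (-1)p + 9(1−p) = −10p + 9; against Undercut: 2p + (-9)(1−p) = 11p − 9.
Setting these equal: −10p + 9 = 11p − 9 ⇒ −21p = -18 ⇒ p = 6/7, and the value is (-10)·(6/7) + 9 = 3/7.
For Firm B: with q = P(Ignore), equating Expand's and Cut's payoffs gives −3q + 2 = 18q − 9 ⇒ q = 11/21.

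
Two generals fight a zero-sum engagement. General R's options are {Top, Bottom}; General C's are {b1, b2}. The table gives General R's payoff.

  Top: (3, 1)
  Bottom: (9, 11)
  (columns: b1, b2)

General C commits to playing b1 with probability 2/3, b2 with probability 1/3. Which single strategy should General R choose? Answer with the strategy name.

Bottom

Expected payoff of Top: (2/3)·3 + (1/3)·1 = 7/3.
Expected payoff of Bottom: (2/3)·9 + (1/3)·11 = 29/3.
The largest is 29/3, so General R's best response is Bottom.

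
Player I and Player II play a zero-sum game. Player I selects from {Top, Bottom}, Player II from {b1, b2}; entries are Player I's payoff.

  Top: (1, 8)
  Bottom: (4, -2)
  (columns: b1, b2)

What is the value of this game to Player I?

Row minima: Top → 1, Bottom → -2; maximin = 1.
Column maxima: b1 → 4, b2 → 8; minimax = 4.
1 ≠ 4, so there is no saddle point; optimal play is mixed.
Let Player I play Top with probability p. Expected payoff against b1: 1p + 4(1−p) = −3p + 4; against b2: 8p + (-2)(1−p) = 10p − 2.
Setting these equal: −3p + 4 = 10p − 2 ⇒ −13p = -6 ⇒ p = 6/13, and the value is (-3)·(6/13) + 4 = 34/13.
For Player II: with q = P(b1), equating Top's and Bottom's payoffs gives −7q + 8 = 6q − 2 ⇒ q = 10/13.

34/13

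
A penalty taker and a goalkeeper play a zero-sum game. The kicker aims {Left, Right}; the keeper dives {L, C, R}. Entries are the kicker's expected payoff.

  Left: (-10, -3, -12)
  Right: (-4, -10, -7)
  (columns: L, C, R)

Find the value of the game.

-33/4

Row minima: Left → -12, Right → -10; maximin = -10.
Column maxima: L → -4, C → -3, R → -7; minimax = -7.
-10 ≠ -7, so there is no saddle point; optimal play is mixed.
L is strictly dominated by R (it gives the kicker strictly more in every row), so the keeper never plays it.
On the remaining 2×2 (Left, Right vs C, R):
Let the kicker play Left with probability p. Expected payoff against C: (-3)p + (-10)(1−p) = 7p − 10; against R: (-12)p + (-7)(1−p) = −5p − 7.
Setting these equal: 7p − 10 = −5p − 7 ⇒ 12p = 3 ⇒ p = 1/4, and the value is (7)·(1/4) − 10 = -33/4.
For the keeper: with q = P(C), equating Left's and Right's payoffs gives 9q − 12 = −3q − 7 ⇒ q = 5/12.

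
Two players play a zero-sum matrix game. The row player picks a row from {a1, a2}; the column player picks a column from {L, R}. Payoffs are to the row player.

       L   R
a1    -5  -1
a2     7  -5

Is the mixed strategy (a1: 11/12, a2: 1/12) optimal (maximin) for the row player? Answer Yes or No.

Against L this mix gives (11/12)·(-5) + (1/12)·7 = -4.
Against R this mix gives (11/12)·(-1) + (1/12)·(-5) = -4/3.
The column player will play L, holding the row player to -4. Shifting weight toward the row that does better against L would raise this floor (the equalizing mix achieves -2 against both L and R), so the proposed strategy is not optimal.

No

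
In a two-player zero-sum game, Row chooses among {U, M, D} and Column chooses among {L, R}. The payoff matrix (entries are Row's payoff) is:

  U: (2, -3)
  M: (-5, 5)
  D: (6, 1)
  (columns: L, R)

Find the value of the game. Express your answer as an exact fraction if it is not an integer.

Row minima: U → -3, M → -5, D → 1; maximin = 1.
Column maxima: L → 6, R → 5; minimax = 5.
1 ≠ 5, so there is no saddle point; optimal play is mixed.
U is strictly dominated by D, so Row never plays it.
On the remaining 2×2 (M, D vs L, R):
Let Row play M with probability p. Expected payoff against L: (-5)p + 6(1−p) = −11p + 6; against R: 5p + 1(1−p) = 4p + 1.
Setting these equal: −11p + 6 = 4p + 1 ⇒ −15p = -5 ⇒ p = 1/3, and the value is (-11)·(1/3) + 6 = 7/3.
For Column: with q = P(L), equating M's and D's payoffs gives −10q + 5 = 5q + 1 ⇒ q = 4/15.

7/3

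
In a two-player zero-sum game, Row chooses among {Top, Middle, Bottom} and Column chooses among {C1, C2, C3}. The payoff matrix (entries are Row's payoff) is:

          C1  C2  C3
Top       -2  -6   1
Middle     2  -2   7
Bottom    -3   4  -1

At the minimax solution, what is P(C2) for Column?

5/11

Row minima: Top → -6, Middle → -2, Bottom → -3; maximin = -2.
Column maxima: C1 → 2, C2 → 4, C3 → 7; minimax = 2.
-2 ≠ 2, so there is no saddle point; optimal play is mixed.
Top is strictly dominated by Middle, so Row never plays it.
C3 is strictly dominated by C1 (it gives Row strictly more in every row), so Column never plays it.
On the remaining 2×2 (Middle, Bottom vs C1, C2):
Let Row play Middle with probability p. Expected payoff against C1: 2p + (-3)(1−p) = 5p − 3; against C2: (-2)p + 4(1−p) = −6p + 4.
Setting these equal: 5p − 3 = −6p + 4 ⇒ 11p = 7 ⇒ p = 7/11, and the value is (5)·(7/11) − 3 = 2/11.
For Column: with q = P(C1), equating Middle's and Bottom's payoffs gives 4q − 2 = −7q + 4 ⇒ q = 6/11.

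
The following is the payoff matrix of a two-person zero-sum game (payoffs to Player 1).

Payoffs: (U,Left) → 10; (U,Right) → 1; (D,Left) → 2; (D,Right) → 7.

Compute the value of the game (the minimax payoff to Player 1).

34/7

Row minima: U → 1, D → 2; maximin = 2.
Column maxima: Left → 10, Right → 7; minimax = 7.
2 ≠ 7, so there is no saddle point; optimal play is mixed.
Let Player 1 play U with probability p. Expected payoff against Left: 10p + 2(1−p) = 8p + 2; against Right: 1p + 7(1−p) = −6p + 7.
Setting these equal: 8p + 2 = −6p + 7 ⇒ 14p = 5 ⇒ p = 5/14, and the value is (8)·(5/14) + 2 = 34/7.
For Player 2: with q = P(Left), equating U's and D's payoffs gives 9q + 1 = −5q + 7 ⇒ q = 3/7.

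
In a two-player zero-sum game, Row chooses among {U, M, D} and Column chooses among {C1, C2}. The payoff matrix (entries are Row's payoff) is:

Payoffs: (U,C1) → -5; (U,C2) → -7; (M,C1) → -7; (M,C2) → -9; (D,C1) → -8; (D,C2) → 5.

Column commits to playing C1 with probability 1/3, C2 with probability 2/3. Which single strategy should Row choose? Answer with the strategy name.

Expected payoff of U: (1/3)·(-5) + (2/3)·(-7) = -19/3.
Expected payoff of M: (1/3)·(-7) + (2/3)·(-9) = -25/3.
Expected payoff of D: (1/3)·(-8) + (2/3)·5 = 2/3.
The largest is 2/3, so Row's best response is D.

D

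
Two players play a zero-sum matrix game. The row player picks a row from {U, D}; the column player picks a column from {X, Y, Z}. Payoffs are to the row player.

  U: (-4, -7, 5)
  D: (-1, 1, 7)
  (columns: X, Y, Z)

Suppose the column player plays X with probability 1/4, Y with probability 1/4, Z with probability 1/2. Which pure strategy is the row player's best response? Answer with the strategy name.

D

Expected payoff of U: (1/4)·(-4) + (1/4)·(-7) + (1/2)·5 = -1/4.
Expected payoff of D: (1/4)·(-1) + (1/4)·1 + (1/2)·7 = 7/2.
The largest is 7/2, so the row player's best response is D.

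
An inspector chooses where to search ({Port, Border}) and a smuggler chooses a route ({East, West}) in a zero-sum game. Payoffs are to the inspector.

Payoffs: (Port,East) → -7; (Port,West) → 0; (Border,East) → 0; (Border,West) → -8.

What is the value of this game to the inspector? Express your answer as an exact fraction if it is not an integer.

Row minima: Port → -7, Border → -8; maximin = -7.
Column maxima: East → 0, West → 0; minimax = 0.
-7 ≠ 0, so there is no saddle point; optimal play is mixed.
Let the inspector play Port with probability p. Expected payoff against East: (-7)p + 0(1−p) = −7p; against West: 0p + (-8)(1−p) = 8p − 8.
Setting these equal: −7p = 8p − 8 ⇒ −15p = -8 ⇒ p = 8/15, and the value is (-7)·(8/15) = -56/15.
For the smuggler: with q = P(East), equating Port's and Border's payoffs gives −7q = 8q − 8 ⇒ q = 8/15.

-56/15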